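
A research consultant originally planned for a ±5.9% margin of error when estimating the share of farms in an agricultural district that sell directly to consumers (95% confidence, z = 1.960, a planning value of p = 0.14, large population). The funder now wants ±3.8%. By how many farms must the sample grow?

At ±5.9%: n = 1.960² × 0.1204 / 0.059² ≈ 132.87 → 133.
At ±3.8%: n = 1.960² × 0.1204 / 0.038² ≈ 320.31 → 321.
Additional respondents: 321 − 133 = 188.

188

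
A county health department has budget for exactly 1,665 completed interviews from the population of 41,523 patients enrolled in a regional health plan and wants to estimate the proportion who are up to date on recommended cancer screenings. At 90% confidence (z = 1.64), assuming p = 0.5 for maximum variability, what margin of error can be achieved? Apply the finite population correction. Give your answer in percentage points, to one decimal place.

2.0

Finite-population factor: (N−n)/(N−1) = (41523−1665)/(41523−1) = 0.9599.
SE(p̂) = √[p(1−p)/n · (N−n)/(N−1)] = √[0.2500/1665 × 0.9599] = 0.01201.
E = z × SE = 1.64 × 0.01201 = 0.01969 ≈ 2.0 percentage points.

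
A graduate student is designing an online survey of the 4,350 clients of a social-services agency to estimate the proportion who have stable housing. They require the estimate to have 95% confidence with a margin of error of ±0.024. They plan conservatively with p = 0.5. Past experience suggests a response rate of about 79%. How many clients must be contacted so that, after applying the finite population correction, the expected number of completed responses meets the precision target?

For 95% confidence, z = 1.960.
Completed interviews needed (unadjusted): n₀ = 1.960² × 0.2500 / 0.024² ≈ 1667.36 → 1668.
FPC for N = 4,350: n = 1668 / (1 + 1667/4350) = 1668 / 1.3832 ≈ 1205.88 → 1206.
At a 79% response rate, contacts needed = 1206 / 0.79 ≈ 1526.58 → 1527.

1527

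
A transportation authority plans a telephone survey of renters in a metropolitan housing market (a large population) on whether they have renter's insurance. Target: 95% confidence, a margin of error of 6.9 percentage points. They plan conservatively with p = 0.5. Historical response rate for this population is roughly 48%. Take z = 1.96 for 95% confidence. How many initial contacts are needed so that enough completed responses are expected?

Completed interviews needed: n₀ = 1.96² × 0.2500 / 0.069² ≈ 201.72 → 202.
At a 48% response rate, contacts needed = 202 / 0.48 ≈ 420.83 → 421.

421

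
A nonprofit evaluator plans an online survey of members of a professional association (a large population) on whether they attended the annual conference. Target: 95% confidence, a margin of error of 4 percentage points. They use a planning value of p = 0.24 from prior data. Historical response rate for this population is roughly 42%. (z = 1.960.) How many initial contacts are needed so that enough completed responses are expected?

1043

Completed interviews needed: n₀ = 1.960² × 0.1824 / 0.040² ≈ 437.94 → 438.
At a 42% response rate, contacts needed = 438 / 0.42 ≈ 1042.86 → 1043.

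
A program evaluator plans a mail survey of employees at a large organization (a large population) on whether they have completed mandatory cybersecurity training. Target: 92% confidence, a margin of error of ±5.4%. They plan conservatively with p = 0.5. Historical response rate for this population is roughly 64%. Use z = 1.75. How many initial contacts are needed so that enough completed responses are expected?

Completed interviews needed: n₀ = 1.75² × 0.2500 / 0.054² ≈ 262.56 → 263.
At a 64% response rate, contacts needed = 263 / 0.64 ≈ 410.94 → 411.

411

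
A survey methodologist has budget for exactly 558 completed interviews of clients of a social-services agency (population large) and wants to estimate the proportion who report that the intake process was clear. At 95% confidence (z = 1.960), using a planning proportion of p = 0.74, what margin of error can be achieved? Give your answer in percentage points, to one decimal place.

3.6

SE(p̂) = √[p(1−p)/n] = √[0.1924/558] = 0.01857.
E = z × SE = 1.960 × 0.01857 = 0.03639, or 3.6 percentage points.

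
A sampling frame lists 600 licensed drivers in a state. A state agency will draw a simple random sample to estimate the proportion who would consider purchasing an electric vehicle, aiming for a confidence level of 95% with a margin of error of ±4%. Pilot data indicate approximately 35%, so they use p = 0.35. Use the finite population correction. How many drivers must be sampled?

For 95% confidence, z = 1.960.
Unadjusted: n₀ = 1.960² × 0.35 × 0.65 / 0.040² ≈ 546.23, so n₀ = 547.
Finite population correction with N = 600: n = n₀ / (1 + (n₀−1)/N) = 547 / (1 + 546/600) = 547 / 1.9100 ≈ 286.39.
Rounding up, n = 287.

287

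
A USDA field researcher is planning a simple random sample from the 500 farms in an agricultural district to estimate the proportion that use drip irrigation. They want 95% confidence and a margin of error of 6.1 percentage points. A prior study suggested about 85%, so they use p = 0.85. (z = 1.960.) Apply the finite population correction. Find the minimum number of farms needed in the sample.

105

Unadjusted: n₀ = 1.960² × 0.85 × 0.15 / 0.061² ≈ 131.63, so n₀ = 132.
Finite population correction with N = 500: n = n₀ / (1 + (n₀−1)/N) = 132 / (1 + 131/500) = 132 / 1.2620 ≈ 104.60.
Rounding up, n = 105.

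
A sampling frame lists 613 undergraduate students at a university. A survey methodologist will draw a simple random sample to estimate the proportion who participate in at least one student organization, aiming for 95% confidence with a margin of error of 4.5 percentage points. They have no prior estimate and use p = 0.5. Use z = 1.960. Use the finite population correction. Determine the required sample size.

Unadjusted: n₀ = 1.960² × 0.50 × 0.50 / 0.045² ≈ 474.27, so n₀ = 475.
Finite population correction with N = 613: n = n₀ / (1 + (n₀−1)/N) = 475 / (1 + 474/613) = 475 / 1.7732 ≈ 267.87.
Rounding up, n = 268.

268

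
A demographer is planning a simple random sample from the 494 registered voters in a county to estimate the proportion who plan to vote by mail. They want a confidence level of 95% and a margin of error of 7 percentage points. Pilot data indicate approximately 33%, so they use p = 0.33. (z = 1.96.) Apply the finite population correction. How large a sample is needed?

Unadjusted: n₀ = 1.96² × 0.33 × 0.67 / 0.070² ≈ 173.34, so n₀ = 174.
Finite population correction with N = 494: n = n₀ / (1 + (n₀−1)/N) = 174 / (1 + 173/494) = 174 / 1.3502 ≈ 128.87.
Rounding up, n = 129.

129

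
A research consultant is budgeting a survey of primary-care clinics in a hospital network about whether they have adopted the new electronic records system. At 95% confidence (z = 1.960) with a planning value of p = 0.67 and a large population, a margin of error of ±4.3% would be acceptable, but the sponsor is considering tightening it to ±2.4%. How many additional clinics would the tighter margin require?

At ±4.3%: n = 1.960² × 0.2211 / 0.043² ≈ 459.37 → 460.
At ±2.4%: n = 1.960² × 0.2211 / 0.024² ≈ 1474.61 → 1475.
Additional respondents: 1475 − 460 = 1015.

1015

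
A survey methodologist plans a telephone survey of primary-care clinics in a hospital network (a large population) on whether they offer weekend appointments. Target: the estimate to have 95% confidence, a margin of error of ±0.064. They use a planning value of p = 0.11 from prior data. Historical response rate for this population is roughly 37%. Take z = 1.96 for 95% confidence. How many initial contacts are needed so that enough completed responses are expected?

249

Completed interviews needed: n₀ = 1.96² × 0.0979 / 0.064² ≈ 91.82 → 92.
At a 37% response rate, contacts needed = 92 / 0.37 ≈ 248.65 → 249.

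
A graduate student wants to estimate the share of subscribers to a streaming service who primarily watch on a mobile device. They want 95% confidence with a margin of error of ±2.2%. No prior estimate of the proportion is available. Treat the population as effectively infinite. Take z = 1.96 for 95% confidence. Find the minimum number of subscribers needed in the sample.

With no prior estimate, use p = 0.5, giving p(1−p) = 0.25.
n = z²·p(1−p)/E² = 1.96² × 0.2500 / 0.022² = 3.8416 × 0.2500 / 0.000484 ≈ 1984.30.
Rounding up gives n = 1985.

1985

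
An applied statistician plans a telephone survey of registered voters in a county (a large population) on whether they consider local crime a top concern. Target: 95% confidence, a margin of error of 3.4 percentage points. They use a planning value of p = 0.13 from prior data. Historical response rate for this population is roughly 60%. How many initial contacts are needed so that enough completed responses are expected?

For 95% confidence, z = 1.960.
Completed interviews needed: n₀ = 1.960² × 0.1131 / 0.034² ≈ 375.85 → 376.
At a 60% response rate, contacts needed = 376 / 0.60 ≈ 626.67 → 627.

627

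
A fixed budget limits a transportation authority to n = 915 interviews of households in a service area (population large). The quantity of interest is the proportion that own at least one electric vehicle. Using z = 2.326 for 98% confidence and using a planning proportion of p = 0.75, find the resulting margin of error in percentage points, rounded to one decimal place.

3.3

SE(p̂) = √[p(1−p)/n] = √[0.1875/915] = 0.01431.
E = z × SE = 2.326 × 0.01431 = 0.03330, or 3.3 percentage points.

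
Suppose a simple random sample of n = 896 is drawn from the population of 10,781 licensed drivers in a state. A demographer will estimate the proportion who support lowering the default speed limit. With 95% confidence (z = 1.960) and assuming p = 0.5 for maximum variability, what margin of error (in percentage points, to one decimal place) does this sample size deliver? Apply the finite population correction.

Finite-population factor: (N−n)/(N−1) = (10781−896)/(10781−1) = 0.9170.
SE(p̂) = √[p(1−p)/n · (N−n)/(N−1)] = √[0.2500/896 × 0.9170] = 0.01600.
E = z × SE = 1.960 × 0.01600 = 0.03135 ≈ 3.1 percentage points.

3.1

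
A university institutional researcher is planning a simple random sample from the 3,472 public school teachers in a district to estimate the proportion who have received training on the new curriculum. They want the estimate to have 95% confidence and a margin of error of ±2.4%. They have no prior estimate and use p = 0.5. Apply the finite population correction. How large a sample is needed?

For 95% confidence, z = 1.960.
Unadjusted: n₀ = 1.960² × 0.50 × 0.50 / 0.024² ≈ 1667.36, so n₀ = 1668.
Finite population correction with N = 3,472: n = n₀ / (1 + (n₀−1)/N) = 1668 / (1 + 1667/3472) = 1668 / 1.4801 ≈ 1126.93.
Rounding up, n = 1127.

1127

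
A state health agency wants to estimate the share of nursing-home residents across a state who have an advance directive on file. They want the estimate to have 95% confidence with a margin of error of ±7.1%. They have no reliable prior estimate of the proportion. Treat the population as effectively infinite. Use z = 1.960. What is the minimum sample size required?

191

With no prior estimate, use p = 0.5, giving p(1−p) = 0.25.
n = z²·p(1−p)/E² = 1.960² × 0.2500 / 0.071² = 3.8416 × 0.2500 / 0.005041 ≈ 190.52.
Rounding up gives n = 191.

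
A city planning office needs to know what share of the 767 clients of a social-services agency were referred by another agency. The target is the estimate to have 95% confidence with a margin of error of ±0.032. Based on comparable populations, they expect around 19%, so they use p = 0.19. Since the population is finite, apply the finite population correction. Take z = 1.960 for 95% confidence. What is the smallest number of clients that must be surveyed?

Unadjusted: n₀ = 1.960² × 0.19 × 0.81 / 0.032² ≈ 577.37, so n₀ = 578.
Finite population correction with N = 767: n = n₀ / (1 + (n₀−1)/N) = 578 / (1 + 577/767) = 578 / 1.7523 ≈ 329.86.
Rounding up, n = 330.

330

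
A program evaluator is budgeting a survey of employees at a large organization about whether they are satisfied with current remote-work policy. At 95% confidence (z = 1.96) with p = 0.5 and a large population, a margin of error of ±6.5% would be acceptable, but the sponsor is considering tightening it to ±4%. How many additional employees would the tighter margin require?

At ±6.5%: n = 1.96² × 0.2500 / 0.065² ≈ 227.31 → 228.
At ±4%: n = 1.96² × 0.2500 / 0.040² ≈ 600.25 → 601.
Additional respondents: 601 − 228 = 373.

373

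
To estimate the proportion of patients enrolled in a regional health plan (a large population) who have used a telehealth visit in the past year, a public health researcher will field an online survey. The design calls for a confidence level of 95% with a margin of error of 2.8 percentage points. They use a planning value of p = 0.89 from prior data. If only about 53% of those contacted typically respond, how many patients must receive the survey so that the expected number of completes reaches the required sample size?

For 95% confidence, z = 1.960.
Completed interviews needed: n₀ = 1.960² × 0.0979 / 0.028² ≈ 479.71 → 480.
At a 53% response rate, contacts needed = 480 / 0.53 ≈ 905.66 → 906.

906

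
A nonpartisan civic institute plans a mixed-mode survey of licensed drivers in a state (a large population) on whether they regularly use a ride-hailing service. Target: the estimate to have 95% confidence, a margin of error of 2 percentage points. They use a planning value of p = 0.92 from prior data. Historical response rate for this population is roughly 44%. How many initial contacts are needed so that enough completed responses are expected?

For 95% confidence, z = 1.960.
Completed interviews needed: n₀ = 1.960² × 0.0736 / 0.020² ≈ 706.85 → 707.
At a 44% response rate, contacts needed = 707 / 0.44 ≈ 1606.82 → 1607.

1607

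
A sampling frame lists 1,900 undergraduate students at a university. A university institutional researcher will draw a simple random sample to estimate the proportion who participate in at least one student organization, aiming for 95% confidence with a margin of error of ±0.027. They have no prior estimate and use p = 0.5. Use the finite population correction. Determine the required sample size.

779

For 95% confidence, z = 1.960.
Unadjusted: n₀ = 1.960² × 0.50 × 0.50 / 0.027² ≈ 1317.42, so n₀ = 1318.
Finite population correction with N = 1,900: n = n₀ / (1 + (n₀−1)/N) = 1318 / (1 + 1317/1900) = 1318 / 1.6932 ≈ 778.43.
Rounding up, n = 779.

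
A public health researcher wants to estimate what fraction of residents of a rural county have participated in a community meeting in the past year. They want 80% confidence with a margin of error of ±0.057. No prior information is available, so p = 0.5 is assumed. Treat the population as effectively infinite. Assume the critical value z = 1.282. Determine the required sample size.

127

With p = 0.5, p(1−p) = 0.25.
n = z²·p(1−p)/E² = 1.282² × 0.2500 / 0.057² = 1.6435 × 0.2500 / 0.003249 ≈ 126.46.
Rounding up gives n = 127.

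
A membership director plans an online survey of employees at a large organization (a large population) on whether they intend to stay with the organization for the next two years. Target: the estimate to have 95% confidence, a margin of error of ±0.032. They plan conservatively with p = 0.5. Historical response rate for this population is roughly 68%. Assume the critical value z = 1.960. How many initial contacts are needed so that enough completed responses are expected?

Completed interviews needed: n₀ = 1.960² × 0.2500 / 0.032² ≈ 937.89 → 938.
At a 68% response rate, contacts needed = 938 / 0.68 ≈ 1379.41 → 1380.

1380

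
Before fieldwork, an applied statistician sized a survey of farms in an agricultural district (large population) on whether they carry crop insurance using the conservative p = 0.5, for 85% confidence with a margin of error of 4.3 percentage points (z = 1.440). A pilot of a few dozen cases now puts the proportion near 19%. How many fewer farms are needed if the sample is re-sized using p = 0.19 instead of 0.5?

108

Conservative (p = 0.5): n = 1.440² × 0.25 / 0.043² ≈ 280.37 → 281.
Using p = 0.19: p(1−p) = 0.1539, so n = 1.440² × 0.1539 / 0.043² ≈ 172.59 → 173.
Reduction: 281 − 173 = 108.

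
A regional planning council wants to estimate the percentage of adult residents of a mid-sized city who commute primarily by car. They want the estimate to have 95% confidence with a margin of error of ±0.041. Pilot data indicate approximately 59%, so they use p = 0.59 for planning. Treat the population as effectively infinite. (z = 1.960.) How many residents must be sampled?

553

With p = 0.59, p(1−p) = 0.2419.
n = z²·p(1−p)/E² = 1.960² × 0.2419 / 0.041² = 3.8416 × 0.2419 / 0.001681 ≈ 552.82.
Rounding up gives n = 553.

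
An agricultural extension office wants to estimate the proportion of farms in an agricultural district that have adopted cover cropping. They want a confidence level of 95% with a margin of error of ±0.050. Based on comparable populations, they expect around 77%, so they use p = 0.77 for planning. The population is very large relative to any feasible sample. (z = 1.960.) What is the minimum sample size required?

With p = 0.77, p(1−p) = 0.1771.
n = z²·p(1−p)/E² = 1.960² × 0.1771 / 0.050² = 3.8416 × 0.1771 / 0.002500 ≈ 272.14.
Rounding up gives n = 273.

273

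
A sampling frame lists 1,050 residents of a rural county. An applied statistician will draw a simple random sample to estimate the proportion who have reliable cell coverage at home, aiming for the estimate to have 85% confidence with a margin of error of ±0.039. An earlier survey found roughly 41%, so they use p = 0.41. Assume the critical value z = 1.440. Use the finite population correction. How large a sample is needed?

Unadjusted: n₀ = 1.440² × 0.41 × 0.59 / 0.039² ≈ 329.79, so n₀ = 330.
Finite population correction with N = 1,050: n = n₀ / (1 + (n₀−1)/N) = 330 / (1 + 329/1050) = 330 / 1.3133 ≈ 251.27.
Rounding up, n = 252.

252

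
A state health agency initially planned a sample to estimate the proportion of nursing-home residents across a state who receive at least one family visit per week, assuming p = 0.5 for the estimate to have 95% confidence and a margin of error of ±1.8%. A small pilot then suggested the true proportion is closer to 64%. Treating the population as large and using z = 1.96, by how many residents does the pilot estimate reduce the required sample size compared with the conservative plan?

Conservative (p = 0.5): n = 1.96² × 0.25 / 0.018² ≈ 2964.20 → 2965.
Using p = 0.64: p(1−p) = 0.2304, so n = 1.96² × 0.2304 / 0.018² ≈ 2731.80 → 2732.
Reduction: 2965 − 2732 = 233.

233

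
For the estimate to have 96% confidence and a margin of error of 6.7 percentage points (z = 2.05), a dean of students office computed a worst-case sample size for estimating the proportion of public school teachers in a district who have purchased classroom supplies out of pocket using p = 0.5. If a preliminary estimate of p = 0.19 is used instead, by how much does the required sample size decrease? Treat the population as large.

90

Conservative (p = 0.5): n = 2.05² × 0.25 / 0.067² ≈ 234.04 → 235.
Using p = 0.19: p(1−p) = 0.1539, so n = 2.05² × 0.1539 / 0.067² ≈ 144.08 → 145.
Reduction: 235 − 145 = 90.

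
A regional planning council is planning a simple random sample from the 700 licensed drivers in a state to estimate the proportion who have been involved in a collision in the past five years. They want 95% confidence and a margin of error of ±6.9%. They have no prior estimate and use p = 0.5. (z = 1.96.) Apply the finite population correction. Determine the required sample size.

157

Unadjusted: n₀ = 1.96² × 0.50 × 0.50 / 0.069² ≈ 201.72, so n₀ = 202.
Finite population correction with N = 700: n = n₀ / (1 + (n₀−1)/N) = 202 / (1 + 201/700) = 202 / 1.2871 ≈ 156.94.
Rounding up, n = 157.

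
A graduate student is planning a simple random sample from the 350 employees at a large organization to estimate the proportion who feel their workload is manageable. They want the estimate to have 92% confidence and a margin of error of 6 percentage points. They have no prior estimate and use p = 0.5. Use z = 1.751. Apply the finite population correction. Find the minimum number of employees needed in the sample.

133

Unadjusted: n₀ = 1.751² × 0.50 × 0.50 / 0.060² ≈ 212.92, so n₀ = 213.
Finite population correction with N = 350: n = n₀ / (1 + (n₀−1)/N) = 213 / (1 + 212/350) = 213 / 1.6057 ≈ 132.65.
Rounding up, n = 133.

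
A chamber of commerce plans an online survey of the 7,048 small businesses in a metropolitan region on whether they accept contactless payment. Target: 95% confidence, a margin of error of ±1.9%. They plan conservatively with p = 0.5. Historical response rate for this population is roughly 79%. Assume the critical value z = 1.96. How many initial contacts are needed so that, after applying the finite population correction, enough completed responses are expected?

2446

Completed interviews needed (unadjusted): n₀ = 1.96² × 0.2500 / 0.019² ≈ 2660.39 → 2661.
FPC for N = 7,048: n = 2661 / (1 + 2660/7048) = 2661 / 1.3774 ≈ 1931.88 → 1932.
At a 79% response rate, contacts needed = 1932 / 0.79 ≈ 2445.57 → 2446.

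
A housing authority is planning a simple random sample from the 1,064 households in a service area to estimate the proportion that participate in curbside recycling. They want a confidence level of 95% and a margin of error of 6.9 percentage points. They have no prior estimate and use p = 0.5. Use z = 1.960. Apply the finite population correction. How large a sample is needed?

170

Unadjusted: n₀ = 1.960² × 0.50 × 0.50 / 0.069² ≈ 201.72, so n₀ = 202.
Finite population correction with N = 1,064: n = n₀ / (1 + (n₀−1)/N) = 202 / (1 + 201/1064) = 202 / 1.1889 ≈ 169.90.
Rounding up, n = 170.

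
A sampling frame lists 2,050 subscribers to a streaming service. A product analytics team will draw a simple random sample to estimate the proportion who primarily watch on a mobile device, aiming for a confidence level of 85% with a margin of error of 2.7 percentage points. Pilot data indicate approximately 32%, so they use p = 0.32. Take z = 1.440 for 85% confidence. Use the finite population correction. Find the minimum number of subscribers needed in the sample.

476

Unadjusted: n₀ = 1.440² × 0.32 × 0.68 / 0.027² ≈ 618.95, so n₀ = 619.
Finite population correction with N = 2,050: n = n₀ / (1 + (n₀−1)/N) = 619 / (1 + 618/2050) = 619 / 1.3015 ≈ 475.62.
Rounding up, n = 476.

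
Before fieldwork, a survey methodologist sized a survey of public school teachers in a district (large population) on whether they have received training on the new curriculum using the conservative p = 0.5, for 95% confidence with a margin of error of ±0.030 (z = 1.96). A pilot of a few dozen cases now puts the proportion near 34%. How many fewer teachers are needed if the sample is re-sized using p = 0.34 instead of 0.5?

110

Conservative (p = 0.5): n = 1.96² × 0.25 / 0.030² ≈ 1067.11 → 1068.
Using p = 0.34: p(1−p) = 0.2244, so n = 1.96² × 0.2244 / 0.030² ≈ 957.84 → 958.
Reduction: 1068 − 958 = 110.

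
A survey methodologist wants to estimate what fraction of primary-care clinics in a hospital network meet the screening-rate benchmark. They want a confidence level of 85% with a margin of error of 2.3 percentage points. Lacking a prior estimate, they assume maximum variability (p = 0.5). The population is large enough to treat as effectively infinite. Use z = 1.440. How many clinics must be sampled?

980

With p = 0.5, p(1−p) = 0.25.
n = z²·p(1−p)/E² = 1.440² × 0.2500 / 0.023² = 2.0736 × 0.2500 / 0.000529 ≈ 979.96.
Rounding up gives n = 980.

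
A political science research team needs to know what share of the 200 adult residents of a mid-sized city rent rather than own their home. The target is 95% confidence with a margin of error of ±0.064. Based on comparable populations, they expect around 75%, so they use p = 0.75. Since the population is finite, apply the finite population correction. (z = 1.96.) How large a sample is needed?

Unadjusted: n₀ = 1.96² × 0.75 × 0.25 / 0.064² ≈ 175.85, so n₀ = 176.
Finite population correction with N = 200: n = n₀ / (1 + (n₀−1)/N) = 176 / (1 + 175/200) = 176 / 1.8750 ≈ 93.87.
Rounding up, n = 94.

94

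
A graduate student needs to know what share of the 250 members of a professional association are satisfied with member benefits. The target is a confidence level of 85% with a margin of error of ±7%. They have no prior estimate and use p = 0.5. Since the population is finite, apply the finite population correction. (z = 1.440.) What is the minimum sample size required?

Unadjusted: n₀ = 1.440² × 0.50 × 0.50 / 0.070² ≈ 105.80, so n₀ = 106.
Finite population correction with N = 250: n = n₀ / (1 + (n₀−1)/N) = 106 / (1 + 105/250) = 106 / 1.4200 ≈ 74.65.
Rounding up, n = 75.

75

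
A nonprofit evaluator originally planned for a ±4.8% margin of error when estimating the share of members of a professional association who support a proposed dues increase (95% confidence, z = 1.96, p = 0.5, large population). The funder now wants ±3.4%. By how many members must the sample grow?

At ±4.8%: n = 1.96² × 0.2500 / 0.048² ≈ 416.84 → 417.
At ±3.4%: n = 1.96² × 0.2500 / 0.034² ≈ 830.80 → 831.
Additional respondents: 831 − 417 = 414.

414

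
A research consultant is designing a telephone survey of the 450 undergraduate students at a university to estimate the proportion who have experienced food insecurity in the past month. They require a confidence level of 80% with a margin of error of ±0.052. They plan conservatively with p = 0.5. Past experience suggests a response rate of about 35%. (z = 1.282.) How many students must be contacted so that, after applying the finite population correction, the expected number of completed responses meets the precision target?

326

Completed interviews needed (unadjusted): n₀ = 1.282² × 0.2500 / 0.052² ≈ 151.95 → 152.
FPC for N = 450: n = 152 / (1 + 151/450) = 152 / 1.3356 ≈ 113.81 → 114.
At a 35% response rate, contacts needed = 114 / 0.35 ≈ 325.71 → 326.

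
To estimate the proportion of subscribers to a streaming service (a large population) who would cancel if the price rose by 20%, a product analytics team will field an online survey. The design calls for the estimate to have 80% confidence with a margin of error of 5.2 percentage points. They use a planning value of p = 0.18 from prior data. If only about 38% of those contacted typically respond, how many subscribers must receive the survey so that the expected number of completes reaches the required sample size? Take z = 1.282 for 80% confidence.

Completed interviews needed: n₀ = 1.282² × 0.1476 / 0.052² ≈ 89.71 → 90.
At a 38% response rate, contacts needed = 90 / 0.38 ≈ 236.84 → 237.

237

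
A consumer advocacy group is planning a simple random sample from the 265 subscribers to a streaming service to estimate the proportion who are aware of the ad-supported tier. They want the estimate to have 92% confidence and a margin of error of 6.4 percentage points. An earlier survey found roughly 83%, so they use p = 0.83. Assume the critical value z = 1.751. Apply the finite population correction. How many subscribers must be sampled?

Unadjusted: n₀ = 1.751² × 0.83 × 0.17 / 0.064² ≈ 105.62, so n₀ = 106.
Finite population correction with N = 265: n = n₀ / (1 + (n₀−1)/N) = 106 / (1 + 105/265) = 106 / 1.3962 ≈ 75.92.
Rounding up, n = 76.

76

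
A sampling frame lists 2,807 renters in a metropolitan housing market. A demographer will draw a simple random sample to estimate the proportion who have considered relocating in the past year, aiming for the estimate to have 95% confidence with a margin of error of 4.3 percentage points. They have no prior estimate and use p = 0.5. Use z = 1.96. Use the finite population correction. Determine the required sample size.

439

Unadjusted: n₀ = 1.96² × 0.50 × 0.50 / 0.043² ≈ 519.42, so n₀ = 520.
Finite population correction with N = 2,807: n = n₀ / (1 + (n₀−1)/N) = 520 / (1 + 519/2807) = 520 / 1.1849 ≈ 438.86.
Rounding up, n = 439.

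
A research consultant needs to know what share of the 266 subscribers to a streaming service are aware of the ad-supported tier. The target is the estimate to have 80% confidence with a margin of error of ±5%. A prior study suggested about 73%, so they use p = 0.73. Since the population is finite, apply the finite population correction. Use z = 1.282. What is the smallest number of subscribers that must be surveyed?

88

Unadjusted: n₀ = 1.282² × 0.73 × 0.27 / 0.050² ≈ 129.58, so n₀ = 130.
Finite population correction with N = 266: n = n₀ / (1 + (n₀−1)/N) = 130 / (1 + 129/266) = 130 / 1.4850 ≈ 87.54.
Rounding up, n = 88.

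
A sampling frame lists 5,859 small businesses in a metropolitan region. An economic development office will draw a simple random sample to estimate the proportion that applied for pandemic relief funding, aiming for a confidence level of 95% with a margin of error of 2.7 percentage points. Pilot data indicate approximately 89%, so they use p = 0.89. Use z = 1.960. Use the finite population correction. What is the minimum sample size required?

475

Unadjusted: n₀ = 1.960² × 0.89 × 0.11 / 0.027² ≈ 515.90, so n₀ = 516.
Finite population correction with N = 5,859: n = n₀ / (1 + (n₀−1)/N) = 516 / (1 + 515/5859) = 516 / 1.0879 ≈ 474.31.
Rounding up, n = 475.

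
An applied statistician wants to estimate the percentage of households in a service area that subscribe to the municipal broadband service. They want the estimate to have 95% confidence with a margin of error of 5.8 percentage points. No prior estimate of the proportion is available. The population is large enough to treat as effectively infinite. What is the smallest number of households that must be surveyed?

286

For 95% confidence, z = 1.96.
With no prior estimate, use p = 0.5, giving p(1−p) = 0.25.
n = z²·p(1−p)/E² = 1.96² × 0.2500 / 0.058² = 3.8416 × 0.2500 / 0.003364 ≈ 285.49.
Rounding up gives n = 286.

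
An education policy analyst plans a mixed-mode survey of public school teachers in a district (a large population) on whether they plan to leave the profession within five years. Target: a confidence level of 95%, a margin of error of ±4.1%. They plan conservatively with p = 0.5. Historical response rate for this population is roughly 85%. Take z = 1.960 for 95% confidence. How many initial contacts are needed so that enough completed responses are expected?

673

Completed interviews needed: n₀ = 1.960² × 0.2500 / 0.041² ≈ 571.33 → 572.
At an 85% response rate, contacts needed = 572 / 0.85 ≈ 672.94 → 673.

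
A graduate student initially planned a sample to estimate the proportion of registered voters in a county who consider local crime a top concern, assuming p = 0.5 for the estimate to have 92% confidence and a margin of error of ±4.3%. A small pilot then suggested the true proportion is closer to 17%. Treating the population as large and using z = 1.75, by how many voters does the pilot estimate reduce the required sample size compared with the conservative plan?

181

Conservative (p = 0.5): n = 1.75² × 0.25 / 0.043² ≈ 414.08 → 415.
Using p = 0.17: p(1−p) = 0.1411, so n = 1.75² × 0.1411 / 0.043² ≈ 233.70 → 234.
Reduction: 415 − 234 = 181.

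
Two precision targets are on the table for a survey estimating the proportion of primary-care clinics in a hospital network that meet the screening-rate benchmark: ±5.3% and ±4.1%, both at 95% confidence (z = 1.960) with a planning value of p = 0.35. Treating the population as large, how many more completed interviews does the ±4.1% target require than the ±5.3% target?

208

At ±5.3%: n = 1.960² × 0.2275 / 0.053² ≈ 311.13 → 312.
At ±4.1%: n = 1.960² × 0.2275 / 0.041² ≈ 519.91 → 520.
Additional respondents: 520 − 312 = 208.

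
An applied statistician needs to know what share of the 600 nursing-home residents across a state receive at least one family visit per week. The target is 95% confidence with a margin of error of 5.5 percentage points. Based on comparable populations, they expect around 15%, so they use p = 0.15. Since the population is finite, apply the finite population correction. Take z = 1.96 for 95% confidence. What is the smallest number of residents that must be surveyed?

128

Unadjusted: n₀ = 1.96² × 0.15 × 0.85 / 0.055² ≈ 161.92, so n₀ = 162.
Finite population correction with N = 600: n = n₀ / (1 + (n₀−1)/N) = 162 / (1 + 161/600) = 162 / 1.2683 ≈ 127.73.
Rounding up, n = 128.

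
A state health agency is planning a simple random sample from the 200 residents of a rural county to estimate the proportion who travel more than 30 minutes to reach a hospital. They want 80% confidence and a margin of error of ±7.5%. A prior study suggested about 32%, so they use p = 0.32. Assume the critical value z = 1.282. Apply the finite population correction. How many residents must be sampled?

49

Unadjusted: n₀ = 1.282² × 0.32 × 0.68 / 0.075² ≈ 63.58, so n₀ = 64.
Finite population correction with N = 200: n = n₀ / (1 + (n₀−1)/N) = 64 / (1 + 63/200) = 64 / 1.3150 ≈ 48.67.
Rounding up, n = 49.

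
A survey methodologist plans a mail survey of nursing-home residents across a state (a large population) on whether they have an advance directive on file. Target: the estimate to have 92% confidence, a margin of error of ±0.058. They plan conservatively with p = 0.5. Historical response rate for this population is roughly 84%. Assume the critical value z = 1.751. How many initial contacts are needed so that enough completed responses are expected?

Completed interviews needed: n₀ = 1.751² × 0.2500 / 0.058² ≈ 227.85 → 228.
At an 84% response rate, contacts needed = 228 / 0.84 ≈ 271.43 → 272.

272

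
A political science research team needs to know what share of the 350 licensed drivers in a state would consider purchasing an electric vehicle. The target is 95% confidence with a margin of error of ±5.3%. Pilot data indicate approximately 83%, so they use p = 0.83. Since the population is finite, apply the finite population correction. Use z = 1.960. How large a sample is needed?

Unadjusted: n₀ = 1.960² × 0.83 × 0.17 / 0.053² ≈ 192.97, so n₀ = 193.
Finite population correction with N = 350: n = n₀ / (1 + (n₀−1)/N) = 193 / (1 + 192/350) = 193 / 1.5486 ≈ 124.63.
Rounding up, n = 125.

125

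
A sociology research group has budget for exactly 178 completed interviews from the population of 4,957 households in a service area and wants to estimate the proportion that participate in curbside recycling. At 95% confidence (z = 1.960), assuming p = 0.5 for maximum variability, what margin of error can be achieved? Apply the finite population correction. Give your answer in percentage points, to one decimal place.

Finite-population factor: (N−n)/(N−1) = (4957−178)/(4957−1) = 0.9643.
SE(p̂) = √[p(1−p)/n · (N−n)/(N−1)] = √[0.2500/178 × 0.9643] = 0.03680.
E = z × SE = 1.960 × 0.03680 = 0.07213 ≈ 7.2 percentage points.

7.2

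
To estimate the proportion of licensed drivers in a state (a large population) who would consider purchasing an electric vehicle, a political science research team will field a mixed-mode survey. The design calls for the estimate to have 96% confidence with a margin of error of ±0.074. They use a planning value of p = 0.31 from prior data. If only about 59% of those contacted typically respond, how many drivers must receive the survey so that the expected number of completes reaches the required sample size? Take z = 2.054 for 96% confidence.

Completed interviews needed: n₀ = 2.054² × 0.2139 / 0.074² ≈ 164.80 → 165.
At a 59% response rate, contacts needed = 165 / 0.59 ≈ 279.66 → 280.

280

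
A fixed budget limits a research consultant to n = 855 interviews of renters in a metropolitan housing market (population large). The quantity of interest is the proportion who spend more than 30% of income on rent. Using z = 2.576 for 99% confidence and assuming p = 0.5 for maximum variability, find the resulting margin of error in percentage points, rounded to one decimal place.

SE(p̂) = √[p(1−p)/n] = √[0.2500/855] = 0.01710.
E = z × SE = 2.576 × 0.01710 = 0.04405, or 4.4 percentage points.

4.4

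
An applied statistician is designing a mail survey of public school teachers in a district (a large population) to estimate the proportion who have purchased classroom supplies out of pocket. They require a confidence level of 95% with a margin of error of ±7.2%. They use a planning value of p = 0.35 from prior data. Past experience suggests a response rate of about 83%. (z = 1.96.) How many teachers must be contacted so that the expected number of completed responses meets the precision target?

204

Completed interviews needed: n₀ = 1.96² × 0.2275 / 0.072² ≈ 168.59 → 169.
At an 83% response rate, contacts needed = 169 / 0.83 ≈ 203.61 → 204.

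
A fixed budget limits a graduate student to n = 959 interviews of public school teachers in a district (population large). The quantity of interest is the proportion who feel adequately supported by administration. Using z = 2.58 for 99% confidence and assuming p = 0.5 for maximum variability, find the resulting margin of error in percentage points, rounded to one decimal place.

4.2

SE(p̂) = √[p(1−p)/n] = √[0.2500/959] = 0.01615.
E = z × SE = 2.58 × 0.01615 = 0.04166, or 4.2 percentage points.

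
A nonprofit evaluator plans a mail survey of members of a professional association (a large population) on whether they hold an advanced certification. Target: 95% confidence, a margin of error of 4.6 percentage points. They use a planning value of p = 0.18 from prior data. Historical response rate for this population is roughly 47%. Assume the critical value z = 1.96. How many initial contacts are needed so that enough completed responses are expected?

571

Completed interviews needed: n₀ = 1.96² × 0.1476 / 0.046² ≈ 267.97 → 268.
At a 47% response rate, contacts needed = 268 / 0.47 ≈ 570.21 → 571.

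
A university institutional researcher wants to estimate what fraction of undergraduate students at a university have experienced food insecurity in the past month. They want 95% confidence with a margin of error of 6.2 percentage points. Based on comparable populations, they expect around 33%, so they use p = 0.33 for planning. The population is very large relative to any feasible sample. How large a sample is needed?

For 95% confidence, z = 1.960.
With p = 0.33, p(1−p) = 0.2211.
n = z²·p(1−p)/E² = 1.960² × 0.2211 / 0.062² = 3.8416 × 0.2211 / 0.003844 ≈ 220.96.
Rounding up gives n = 221.

221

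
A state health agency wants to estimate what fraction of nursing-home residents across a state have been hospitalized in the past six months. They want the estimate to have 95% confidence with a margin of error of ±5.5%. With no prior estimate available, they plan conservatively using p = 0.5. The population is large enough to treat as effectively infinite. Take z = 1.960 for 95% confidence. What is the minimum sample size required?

318

With p = 0.5, p(1−p) = 0.25.
n = z²·p(1−p)/E² = 1.960² × 0.2500 / 0.055² = 3.8416 × 0.2500 / 0.003025 ≈ 317.49.
Rounding up gives n = 318.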